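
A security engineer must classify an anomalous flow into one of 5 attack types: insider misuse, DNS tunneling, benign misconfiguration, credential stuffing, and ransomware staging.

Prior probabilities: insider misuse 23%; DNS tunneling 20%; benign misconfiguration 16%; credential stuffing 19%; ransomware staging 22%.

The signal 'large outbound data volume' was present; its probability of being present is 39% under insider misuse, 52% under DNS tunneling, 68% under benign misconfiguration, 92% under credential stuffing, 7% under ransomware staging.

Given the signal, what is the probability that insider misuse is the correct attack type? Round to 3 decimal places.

Multiply each prior by the likelihood of the signal:
  insider misuse: 0.23 × 0.39 = 0.0897
  DNS tunneling: 0.20 × 0.52 = 0.104
  benign misconfiguration: 0.16 × 0.68 = 0.1088
  credential stuffing: 0.19 × 0.92 = 0.1748
  ransomware staging: 0.22 × 0.07 = 0.0154
The unnormalized weights sum to 0.4927.
P(insider misuse | evidence) = 0.0897 / 0.4927 ≈ 0.182.

0.182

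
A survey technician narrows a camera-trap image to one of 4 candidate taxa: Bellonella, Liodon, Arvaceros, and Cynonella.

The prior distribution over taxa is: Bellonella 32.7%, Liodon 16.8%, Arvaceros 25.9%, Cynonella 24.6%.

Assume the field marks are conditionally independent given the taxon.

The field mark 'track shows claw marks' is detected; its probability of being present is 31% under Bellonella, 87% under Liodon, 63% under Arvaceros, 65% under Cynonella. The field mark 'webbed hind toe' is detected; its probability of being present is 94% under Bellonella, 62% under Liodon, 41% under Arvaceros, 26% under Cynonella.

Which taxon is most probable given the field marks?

Multiply each prior by the joint likelihood of the field mark pattern:
  Bellonella: 0.327 × 0.31 × 0.94 = 0.095288
  Liodon: 0.168 × 0.87 × 0.62 = 0.090619
  Arvaceros: 0.259 × 0.63 × 0.41 = 0.0669
  Cynonella: 0.246 × 0.65 × 0.26 = 0.041574
Normalizing constant Z = 0.095288 + 0.090619 + 0.0669 + 0.041574 = 0.29438.
P(Bellonella | evidence) ≈ 0.095288 / 0.29438 ≈ 0.324
P(Liodon | evidence) ≈ 0.090619 / 0.29438 ≈ 0.308
P(Arvaceros | evidence) ≈ 0.0669 / 0.29438 ≈ 0.227
P(Cynonella | evidence) ≈ 0.041574 / 0.29438 ≈ 0.141
The largest is 0.324, so Bellonella is most probable.

Bellonella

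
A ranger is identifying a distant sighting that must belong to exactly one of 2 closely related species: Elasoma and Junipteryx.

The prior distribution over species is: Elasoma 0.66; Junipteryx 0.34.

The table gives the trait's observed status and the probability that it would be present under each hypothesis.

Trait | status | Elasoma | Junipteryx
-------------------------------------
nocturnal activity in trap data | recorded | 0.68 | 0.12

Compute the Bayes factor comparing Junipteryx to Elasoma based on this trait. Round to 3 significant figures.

0.176

Likelihood of this trait under each hypothesis:
  Junipteryx: 0.12
  Elasoma: 0.68
Bayes factor = 0.12 / 0.68 ≈ 0.176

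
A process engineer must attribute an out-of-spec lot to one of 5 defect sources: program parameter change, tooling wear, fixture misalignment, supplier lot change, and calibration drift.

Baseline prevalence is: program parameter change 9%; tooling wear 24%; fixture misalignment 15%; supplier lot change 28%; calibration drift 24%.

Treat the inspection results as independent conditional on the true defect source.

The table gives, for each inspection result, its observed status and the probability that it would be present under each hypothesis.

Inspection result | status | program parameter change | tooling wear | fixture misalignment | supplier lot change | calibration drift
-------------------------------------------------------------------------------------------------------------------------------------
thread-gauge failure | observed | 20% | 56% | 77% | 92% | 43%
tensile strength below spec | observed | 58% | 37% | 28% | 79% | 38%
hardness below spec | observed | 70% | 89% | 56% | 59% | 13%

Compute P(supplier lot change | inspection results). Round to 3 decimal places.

0.616

Multiply each prior by the joint likelihood of the inspection result pattern:
  program parameter change: 0.09 × 0.20 × 0.58 × 0.70 = 0.007308
  tooling wear: 0.24 × 0.56 × 0.37 × 0.89 = 0.044258
  fixture misalignment: 0.15 × 0.77 × 0.28 × 0.56 = 0.01811
  supplier lot change: 0.28 × 0.92 × 0.79 × 0.59 = 0.12007
  calibration drift: 0.24 × 0.43 × 0.38 × 0.13 = 0.0050981
Marginal likelihood of the evidence = 0.19484.
P(supplier lot change | evidence) = 0.12007 / 0.19484 ≈ 0.616.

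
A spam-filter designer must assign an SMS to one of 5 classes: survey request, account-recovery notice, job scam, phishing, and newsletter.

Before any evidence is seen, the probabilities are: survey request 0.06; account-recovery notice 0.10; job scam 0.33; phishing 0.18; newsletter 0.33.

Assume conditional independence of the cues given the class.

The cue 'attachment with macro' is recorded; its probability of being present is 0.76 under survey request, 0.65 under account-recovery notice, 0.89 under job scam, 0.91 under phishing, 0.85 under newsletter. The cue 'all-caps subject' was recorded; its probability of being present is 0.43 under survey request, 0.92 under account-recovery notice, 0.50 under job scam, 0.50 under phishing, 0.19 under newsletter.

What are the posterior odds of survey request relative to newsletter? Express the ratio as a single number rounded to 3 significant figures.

0.368

Unnormalized posterior weight (prior times the cue likelihoods) for each of the two hypotheses:
  survey request: 0.06 × 0.76 × 0.43 = 0.019608
  newsletter: 0.33 × 0.85 × 0.19 = 0.053295
Odds(survey request : newsletter) = 0.019608 / 0.053295 ≈ 0.368.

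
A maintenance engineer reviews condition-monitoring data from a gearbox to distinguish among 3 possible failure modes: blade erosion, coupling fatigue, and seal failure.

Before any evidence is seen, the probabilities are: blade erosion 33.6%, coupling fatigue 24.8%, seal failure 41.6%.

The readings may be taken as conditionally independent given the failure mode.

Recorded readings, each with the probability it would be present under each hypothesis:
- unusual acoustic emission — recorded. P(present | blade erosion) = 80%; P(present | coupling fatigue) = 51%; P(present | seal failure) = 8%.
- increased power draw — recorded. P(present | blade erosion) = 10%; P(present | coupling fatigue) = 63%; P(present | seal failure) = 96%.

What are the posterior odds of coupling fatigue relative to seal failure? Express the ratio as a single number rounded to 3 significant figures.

The normalizing constant cancels in an odds ratio, so compute prior × likelihood for the two hypotheses only:
  coupling fatigue: 0.248 × 0.51 × 0.63 = 0.079682
  seal failure: 0.416 × 0.08 × 0.96 = 0.031949
Odds(coupling fatigue : seal failure) = 0.079682 / 0.031949 ≈ 2.49.

2.49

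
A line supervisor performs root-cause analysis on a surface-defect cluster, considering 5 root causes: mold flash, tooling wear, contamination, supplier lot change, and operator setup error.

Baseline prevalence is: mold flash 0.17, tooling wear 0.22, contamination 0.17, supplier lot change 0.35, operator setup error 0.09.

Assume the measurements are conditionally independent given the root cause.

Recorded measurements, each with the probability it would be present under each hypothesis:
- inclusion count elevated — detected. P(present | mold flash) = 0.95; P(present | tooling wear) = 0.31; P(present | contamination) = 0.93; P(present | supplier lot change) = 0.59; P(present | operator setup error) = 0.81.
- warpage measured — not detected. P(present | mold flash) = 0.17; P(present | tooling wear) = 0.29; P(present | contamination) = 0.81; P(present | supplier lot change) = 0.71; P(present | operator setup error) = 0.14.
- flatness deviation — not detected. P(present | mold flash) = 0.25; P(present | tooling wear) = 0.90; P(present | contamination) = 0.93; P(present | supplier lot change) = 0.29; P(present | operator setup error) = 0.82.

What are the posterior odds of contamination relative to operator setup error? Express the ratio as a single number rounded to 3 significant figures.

0.186

Unnormalized posterior weight (prior times the measurement likelihoods) for each of the two hypotheses (using 1 − P(present | H) for each absent measurement):
  contamination: 0.17 × 0.93 × (1 − 0.81) × (1 − 0.93) = 0.0021027
  operator setup error: 0.09 × 0.81 × (1 − 0.14) × (1 − 0.82) = 0.011285
Posterior odds = 0.0021027 / 0.011285 ≈ 0.186.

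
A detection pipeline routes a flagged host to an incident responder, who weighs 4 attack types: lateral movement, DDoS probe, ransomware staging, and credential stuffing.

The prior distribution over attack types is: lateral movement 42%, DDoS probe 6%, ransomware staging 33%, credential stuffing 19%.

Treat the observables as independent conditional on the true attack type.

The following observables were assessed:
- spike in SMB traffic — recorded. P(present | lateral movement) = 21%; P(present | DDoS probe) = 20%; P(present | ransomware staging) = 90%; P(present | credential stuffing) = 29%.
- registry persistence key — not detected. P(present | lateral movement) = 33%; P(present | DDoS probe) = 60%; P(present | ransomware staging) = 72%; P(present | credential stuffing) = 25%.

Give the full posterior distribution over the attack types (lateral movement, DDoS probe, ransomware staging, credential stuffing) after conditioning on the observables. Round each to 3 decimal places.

For each hypothesis, the unnormalized posterior weight is prior × product of the observable likelihoods (using 1 − P(present | H) for each absent observable):
  lateral movement: 0.42 × 0.21 × (1 − 0.33) = 0.059094
  DDoS probe: 0.06 × 0.20 × (1 − 0.60) = 0.0048
  ransomware staging: 0.33 × 0.90 × (1 − 0.72) = 0.08316
  credential stuffing: 0.19 × 0.29 × (1 − 0.25) = 0.041325
The unnormalized weights sum to 0.18838.
P(lateral movement | evidence) = 0.059094 / 0.18838 ≈ 0.314
P(DDoS probe | evidence) = 0.0048 / 0.18838 ≈ 0.025
P(ransomware staging | evidence) = 0.08316 / 0.18838 ≈ 0.441
P(credential stuffing | evidence) = 0.041325 / 0.18838 ≈ 0.219

0.314, 0.025, 0.441, 0.219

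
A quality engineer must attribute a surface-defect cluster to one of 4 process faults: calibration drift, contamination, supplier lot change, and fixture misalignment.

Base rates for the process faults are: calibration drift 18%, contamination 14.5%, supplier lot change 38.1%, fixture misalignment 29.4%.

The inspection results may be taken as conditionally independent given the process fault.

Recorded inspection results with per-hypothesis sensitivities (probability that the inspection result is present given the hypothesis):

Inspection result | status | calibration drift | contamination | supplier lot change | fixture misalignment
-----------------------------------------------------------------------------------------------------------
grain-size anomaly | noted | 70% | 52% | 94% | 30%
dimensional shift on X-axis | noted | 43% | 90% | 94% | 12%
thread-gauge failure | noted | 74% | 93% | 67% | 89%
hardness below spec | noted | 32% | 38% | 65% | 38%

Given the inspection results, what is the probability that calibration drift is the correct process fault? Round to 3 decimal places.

0.069

Multiply each prior by the joint likelihood of the inspection result pattern:
  calibration drift: 0.180 × 0.70 × 0.43 × 0.74 × 0.32 = 0.01283
  contamination: 0.145 × 0.52 × 0.90 × 0.93 × 0.38 = 0.023982
  supplier lot change: 0.381 × 0.94 × 0.94 × 0.67 × 0.65 = 0.14661
  fixture misalignment: 0.294 × 0.30 × 0.12 × 0.89 × 0.38 = 0.0035795
Marginal likelihood of the evidence = 0.187.
P(calibration drift | evidence) = 0.01283 / 0.187 ≈ 0.069.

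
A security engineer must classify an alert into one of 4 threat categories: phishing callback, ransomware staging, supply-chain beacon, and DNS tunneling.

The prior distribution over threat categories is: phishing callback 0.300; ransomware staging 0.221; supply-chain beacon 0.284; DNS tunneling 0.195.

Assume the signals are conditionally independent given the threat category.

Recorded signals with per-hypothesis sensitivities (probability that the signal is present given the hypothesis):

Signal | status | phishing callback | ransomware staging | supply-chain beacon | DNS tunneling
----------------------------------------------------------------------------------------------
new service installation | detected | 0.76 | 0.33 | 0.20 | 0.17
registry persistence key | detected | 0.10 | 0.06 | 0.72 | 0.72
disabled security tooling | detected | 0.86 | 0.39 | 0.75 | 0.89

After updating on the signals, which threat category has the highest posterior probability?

supply-chain beacon

By Bayes' rule with conditional independence, the unnormalized weight for each hypothesis is prior × ∏ likelihoods:
  phishing callback: 0.300 × 0.76 × 0.10 × 0.86 = 0.019608
  ransomware staging: 0.221 × 0.33 × 0.06 × 0.39 = 0.0017066
  supply-chain beacon: 0.284 × 0.20 × 0.72 × 0.75 = 0.030672
  DNS tunneling: 0.195 × 0.17 × 0.72 × 0.89 = 0.021243
Marginal likelihood of the evidence = 0.073229.
P(phishing callback | evidence) ≈ 0.019608 / 0.073229 ≈ 0.268
P(ransomware staging | evidence) ≈ 0.0017066 / 0.073229 ≈ 0.023
P(supply-chain beacon | evidence) ≈ 0.030672 / 0.073229 ≈ 0.419
P(DNS tunneling | evidence) ≈ 0.021243 / 0.073229 ≈ 0.290
The largest is 0.419, so supply-chain beacon is most probable.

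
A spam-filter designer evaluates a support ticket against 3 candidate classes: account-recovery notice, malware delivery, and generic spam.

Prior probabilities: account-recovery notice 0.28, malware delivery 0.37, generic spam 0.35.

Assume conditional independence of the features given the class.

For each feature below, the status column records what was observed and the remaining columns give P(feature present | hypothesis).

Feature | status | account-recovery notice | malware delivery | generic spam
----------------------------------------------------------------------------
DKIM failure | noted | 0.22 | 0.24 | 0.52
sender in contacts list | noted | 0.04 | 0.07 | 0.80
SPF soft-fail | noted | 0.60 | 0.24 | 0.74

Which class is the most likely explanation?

Multiply each prior by the joint likelihood of the feature pattern:
  account-recovery notice: 0.28 × 0.22 × 0.04 × 0.60 = 0.0014784
  malware delivery: 0.37 × 0.24 × 0.07 × 0.24 = 0.0014918
  generic spam: 0.35 × 0.52 × 0.80 × 0.74 = 0.10774
The unnormalized weights sum to 0.11071.
P(account-recovery notice | evidence) ≈ 0.0014784 / 0.11071 ≈ 0.013
P(malware delivery | evidence) ≈ 0.0014918 / 0.11071 ≈ 0.013
P(generic spam | evidence) ≈ 0.10774 / 0.11071 ≈ 0.973
The largest is 0.973, so generic spam is most probable.

generic spam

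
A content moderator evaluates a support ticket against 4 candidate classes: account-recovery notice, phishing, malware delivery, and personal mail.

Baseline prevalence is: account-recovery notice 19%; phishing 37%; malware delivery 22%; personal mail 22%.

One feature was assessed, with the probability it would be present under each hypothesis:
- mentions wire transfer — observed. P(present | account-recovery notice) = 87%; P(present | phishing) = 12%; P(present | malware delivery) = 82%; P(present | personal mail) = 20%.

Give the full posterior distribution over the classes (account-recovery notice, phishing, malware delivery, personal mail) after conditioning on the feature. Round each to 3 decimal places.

0.381, 0.102, 0.416, 0.101

For each hypothesis, the unnormalized posterior weight is prior × likelihood:
  account-recovery notice: 0.19 × 0.87 = 0.1653
  phishing: 0.37 × 0.12 = 0.0444
  malware delivery: 0.22 × 0.82 = 0.1804
  personal mail: 0.22 × 0.20 = 0.044
Marginal likelihood of the evidence = 0.4341.
P(account-recovery notice | evidence) = 0.1653 / 0.4341 ≈ 0.381
P(phishing | evidence) = 0.0444 / 0.4341 ≈ 0.102
P(malware delivery | evidence) = 0.1804 / 0.4341 ≈ 0.416
P(personal mail | evidence) = 0.044 / 0.4341 ≈ 0.101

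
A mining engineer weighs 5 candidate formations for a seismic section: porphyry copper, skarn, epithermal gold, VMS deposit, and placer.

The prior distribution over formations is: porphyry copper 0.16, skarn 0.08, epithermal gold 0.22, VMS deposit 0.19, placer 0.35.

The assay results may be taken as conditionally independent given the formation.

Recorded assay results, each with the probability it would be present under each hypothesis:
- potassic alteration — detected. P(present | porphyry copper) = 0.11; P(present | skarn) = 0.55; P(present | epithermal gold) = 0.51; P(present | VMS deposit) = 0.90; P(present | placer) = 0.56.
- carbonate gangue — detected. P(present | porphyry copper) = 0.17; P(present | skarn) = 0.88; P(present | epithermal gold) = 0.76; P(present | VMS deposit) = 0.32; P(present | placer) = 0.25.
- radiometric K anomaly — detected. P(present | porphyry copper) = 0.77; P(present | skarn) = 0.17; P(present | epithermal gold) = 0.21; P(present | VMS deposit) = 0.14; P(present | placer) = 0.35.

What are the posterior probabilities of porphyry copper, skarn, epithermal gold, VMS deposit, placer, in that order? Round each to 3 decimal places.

Multiply each prior by the joint likelihood of the assay result pattern:
  porphyry copper: 0.16 × 0.11 × 0.17 × 0.77 = 0.0023038
  skarn: 0.08 × 0.55 × 0.88 × 0.17 = 0.0065824
  epithermal gold: 0.22 × 0.51 × 0.76 × 0.21 = 0.017907
  VMS deposit: 0.19 × 0.90 × 0.32 × 0.14 = 0.0076608
  placer: 0.35 × 0.56 × 0.25 × 0.35 = 0.01715
Normalizing constant Z = 0.0023038 + 0.0065824 + 0.017907 + 0.0076608 + 0.01715 = 0.051604.
P(porphyry copper | evidence) = 0.0023038 / 0.051604 ≈ 0.045
P(skarn | evidence) = 0.0065824 / 0.051604 ≈ 0.128
P(epithermal gold | evidence) = 0.017907 / 0.051604 ≈ 0.347
P(VMS deposit | evidence) = 0.0076608 / 0.051604 ≈ 0.148
P(placer | evidence) = 0.01715 / 0.051604 ≈ 0.332

0.045, 0.128, 0.347, 0.148, 0.332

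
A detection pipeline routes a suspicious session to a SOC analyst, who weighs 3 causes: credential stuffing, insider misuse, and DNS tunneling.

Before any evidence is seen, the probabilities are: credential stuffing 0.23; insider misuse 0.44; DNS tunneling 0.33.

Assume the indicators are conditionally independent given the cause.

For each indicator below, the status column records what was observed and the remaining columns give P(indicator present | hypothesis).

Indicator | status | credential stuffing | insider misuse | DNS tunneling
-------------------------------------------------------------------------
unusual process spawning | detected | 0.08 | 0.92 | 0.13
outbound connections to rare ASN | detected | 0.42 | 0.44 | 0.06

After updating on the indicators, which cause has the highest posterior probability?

insider misuse

Multiply each prior by the joint likelihood of the indicator pattern:
  credential stuffing: 0.23 × 0.08 × 0.42 = 0.007728
  insider misuse: 0.44 × 0.92 × 0.44 = 0.17811
  DNS tunneling: 0.33 × 0.13 × 0.06 = 0.002574
Normalizing constant Z = 0.007728 + 0.17811 + 0.002574 = 0.18841.
P(credential stuffing | evidence) ≈ 0.007728 / 0.18841 ≈ 0.041
P(insider misuse | evidence) ≈ 0.17811 / 0.18841 ≈ 0.945
P(DNS tunneling | evidence) ≈ 0.002574 / 0.18841 ≈ 0.014
The largest is 0.945, so insider misuse is most probable.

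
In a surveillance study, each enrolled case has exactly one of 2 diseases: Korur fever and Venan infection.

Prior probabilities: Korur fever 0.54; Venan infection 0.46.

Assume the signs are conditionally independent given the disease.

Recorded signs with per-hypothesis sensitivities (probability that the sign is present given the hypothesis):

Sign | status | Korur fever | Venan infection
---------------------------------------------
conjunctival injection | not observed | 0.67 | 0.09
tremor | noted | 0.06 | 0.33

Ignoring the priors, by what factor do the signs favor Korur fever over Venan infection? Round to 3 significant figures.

Joint likelihood of the sign pattern under each hypothesis (using 1 − P(present | H) for each absent sign):
  Korur fever: (1 − 0.67) × 0.06 = 0.0198
  Venan infection: (1 − 0.09) × 0.33 = 0.3003
Bayes factor = 0.0198 / 0.3003 ≈ 0.0659

0.0659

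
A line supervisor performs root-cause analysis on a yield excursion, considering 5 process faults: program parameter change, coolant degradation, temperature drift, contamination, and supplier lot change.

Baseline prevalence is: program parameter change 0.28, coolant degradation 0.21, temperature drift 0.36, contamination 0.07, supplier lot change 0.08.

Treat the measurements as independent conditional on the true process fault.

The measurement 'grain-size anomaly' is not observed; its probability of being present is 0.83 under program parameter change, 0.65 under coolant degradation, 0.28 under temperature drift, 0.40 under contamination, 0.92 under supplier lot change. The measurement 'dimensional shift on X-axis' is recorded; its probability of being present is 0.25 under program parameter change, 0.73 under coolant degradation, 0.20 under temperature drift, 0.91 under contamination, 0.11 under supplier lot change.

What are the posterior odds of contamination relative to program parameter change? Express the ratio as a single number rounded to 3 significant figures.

Unnormalized posterior weight (prior times the measurement likelihoods) for each of the two hypotheses (using 1 − P(present | H) for each absent measurement):
  contamination: 0.07 × (1 − 0.40) × 0.91 = 0.03822
  program parameter change: 0.28 × (1 − 0.83) × 0.25 = 0.0119
Odds(contamination : program parameter change) = 0.03822 / 0.0119 ≈ 3.21.

3.21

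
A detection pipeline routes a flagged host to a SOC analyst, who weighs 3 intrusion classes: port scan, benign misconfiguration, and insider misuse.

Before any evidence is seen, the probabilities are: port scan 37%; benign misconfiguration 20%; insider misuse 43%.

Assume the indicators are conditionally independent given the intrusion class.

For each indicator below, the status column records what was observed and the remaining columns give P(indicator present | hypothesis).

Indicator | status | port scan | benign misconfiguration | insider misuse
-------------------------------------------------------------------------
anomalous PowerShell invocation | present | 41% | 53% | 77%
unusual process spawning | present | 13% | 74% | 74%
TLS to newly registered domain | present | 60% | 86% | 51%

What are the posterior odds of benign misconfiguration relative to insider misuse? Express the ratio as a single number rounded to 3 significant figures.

Posterior odds equal prior odds times the likelihood ratio; only the two competing hypotheses matter.
  benign misconfiguration: 0.20 × 0.53 × 0.74 × 0.86 = 0.067458
  insider misuse: 0.43 × 0.77 × 0.74 × 0.51 = 0.12496
Odds(benign misconfiguration : insider misuse) = 0.067458 / 0.12496 ≈ 0.540.

0.540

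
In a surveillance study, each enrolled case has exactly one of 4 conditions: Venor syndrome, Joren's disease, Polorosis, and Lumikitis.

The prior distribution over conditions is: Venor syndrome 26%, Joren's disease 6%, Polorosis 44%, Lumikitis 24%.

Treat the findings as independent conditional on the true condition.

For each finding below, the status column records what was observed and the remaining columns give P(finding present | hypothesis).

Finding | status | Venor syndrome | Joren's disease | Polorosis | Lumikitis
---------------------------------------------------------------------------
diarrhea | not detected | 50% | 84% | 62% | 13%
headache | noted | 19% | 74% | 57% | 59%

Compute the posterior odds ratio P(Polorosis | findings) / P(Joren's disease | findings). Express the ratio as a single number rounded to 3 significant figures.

Posterior odds equal prior odds times the likelihood ratio; only the two competing hypotheses matter (using 1 − P(present | H) for each absent finding).
  Polorosis: 0.44 × (1 − 0.62) × 0.57 = 0.095304
  Joren's disease: 0.06 × (1 − 0.84) × 0.74 = 0.007104
Odds(Polorosis : Joren's disease) = 0.095304 / 0.007104 ≈ 13.4.

13.4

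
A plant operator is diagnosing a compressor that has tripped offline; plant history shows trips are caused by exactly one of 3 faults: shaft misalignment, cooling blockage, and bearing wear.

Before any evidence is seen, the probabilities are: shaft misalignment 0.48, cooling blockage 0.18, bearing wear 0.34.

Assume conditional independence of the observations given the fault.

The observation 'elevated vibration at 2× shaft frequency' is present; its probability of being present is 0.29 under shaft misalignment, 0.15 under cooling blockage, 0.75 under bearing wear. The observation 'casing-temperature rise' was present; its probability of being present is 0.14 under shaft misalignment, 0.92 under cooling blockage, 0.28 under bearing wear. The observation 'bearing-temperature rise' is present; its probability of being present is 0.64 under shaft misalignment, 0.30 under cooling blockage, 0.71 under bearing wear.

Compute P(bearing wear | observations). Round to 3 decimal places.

0.718

Multiply each prior by the joint likelihood of the evidence pattern:
  shaft misalignment: 0.48 × 0.29 × 0.14 × 0.64 = 0.012472
  cooling blockage: 0.18 × 0.15 × 0.92 × 0.30 = 0.007452
  bearing wear: 0.34 × 0.75 × 0.28 × 0.71 = 0.050694
The unnormalized weights sum to 0.070618.
P(bearing wear | evidence) = 0.050694 / 0.070618 ≈ 0.718.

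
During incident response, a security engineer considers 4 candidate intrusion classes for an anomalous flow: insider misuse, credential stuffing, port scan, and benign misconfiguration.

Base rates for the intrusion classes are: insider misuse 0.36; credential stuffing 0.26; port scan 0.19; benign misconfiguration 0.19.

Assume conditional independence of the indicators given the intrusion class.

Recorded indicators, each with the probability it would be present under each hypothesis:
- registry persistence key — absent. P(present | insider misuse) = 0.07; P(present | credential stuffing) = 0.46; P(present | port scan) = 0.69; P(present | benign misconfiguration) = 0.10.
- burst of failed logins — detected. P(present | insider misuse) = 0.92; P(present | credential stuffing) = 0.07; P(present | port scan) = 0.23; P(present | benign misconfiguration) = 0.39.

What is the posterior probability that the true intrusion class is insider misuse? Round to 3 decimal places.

For each hypothesis, the unnormalized posterior weight is prior × product of the indicator likelihoods (using 1 − P(present | H) for each absent indicator):
  insider misuse: 0.36 × (1 − 0.07) × 0.92 = 0.30802
  credential stuffing: 0.26 × (1 − 0.46) × 0.07 = 0.009828
  port scan: 0.19 × (1 − 0.69) × 0.23 = 0.013547
  benign misconfiguration: 0.19 × (1 − 0.10) × 0.39 = 0.06669
The unnormalized weights sum to 0.39808.
P(insider misuse | evidence) = 0.30802 / 0.39808 ≈ 0.774.

0.774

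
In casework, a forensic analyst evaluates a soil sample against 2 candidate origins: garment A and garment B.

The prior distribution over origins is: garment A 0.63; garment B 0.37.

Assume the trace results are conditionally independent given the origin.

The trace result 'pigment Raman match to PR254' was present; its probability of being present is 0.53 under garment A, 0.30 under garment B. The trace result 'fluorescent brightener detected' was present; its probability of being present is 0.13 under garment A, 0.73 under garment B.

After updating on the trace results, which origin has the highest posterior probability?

For each hypothesis, the unnormalized posterior weight is prior × product of the trace result likelihoods:
  garment A: 0.63 × 0.53 × 0.13 = 0.043407
  garment B: 0.37 × 0.30 × 0.73 = 0.08103
Marginal likelihood of the evidence = 0.12444.
P(garment A | evidence) ≈ 0.043407 / 0.12444 ≈ 0.349
P(garment B | evidence) ≈ 0.08103 / 0.12444 ≈ 0.651
The largest is 0.651, so garment B is most probable.

garment B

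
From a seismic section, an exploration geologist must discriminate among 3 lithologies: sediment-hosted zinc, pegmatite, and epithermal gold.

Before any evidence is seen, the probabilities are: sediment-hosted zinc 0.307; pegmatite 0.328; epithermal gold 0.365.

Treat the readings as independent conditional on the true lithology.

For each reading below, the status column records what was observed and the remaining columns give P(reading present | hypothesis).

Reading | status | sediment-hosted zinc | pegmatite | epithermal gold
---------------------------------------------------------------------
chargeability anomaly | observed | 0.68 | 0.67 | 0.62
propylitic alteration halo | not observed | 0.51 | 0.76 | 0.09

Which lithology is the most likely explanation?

epithermal gold

For each hypothesis, the unnormalized posterior weight is prior × product of the reading likelihoods (using 1 − P(present | H) for each absent reading):
  sediment-hosted zinc: 0.307 × 0.68 × (1 − 0.51) = 0.10229
  pegmatite: 0.328 × 0.67 × (1 − 0.76) = 0.052742
  epithermal gold: 0.365 × 0.62 × (1 − 0.09) = 0.20593
Marginal likelihood of the evidence = 0.36097.
P(sediment-hosted zinc | evidence) ≈ 0.10229 / 0.36097 ≈ 0.283
P(pegmatite | evidence) ≈ 0.052742 / 0.36097 ≈ 0.146
P(epithermal gold | evidence) ≈ 0.20593 / 0.36097 ≈ 0.571
The largest is 0.571, so epithermal gold is most probable.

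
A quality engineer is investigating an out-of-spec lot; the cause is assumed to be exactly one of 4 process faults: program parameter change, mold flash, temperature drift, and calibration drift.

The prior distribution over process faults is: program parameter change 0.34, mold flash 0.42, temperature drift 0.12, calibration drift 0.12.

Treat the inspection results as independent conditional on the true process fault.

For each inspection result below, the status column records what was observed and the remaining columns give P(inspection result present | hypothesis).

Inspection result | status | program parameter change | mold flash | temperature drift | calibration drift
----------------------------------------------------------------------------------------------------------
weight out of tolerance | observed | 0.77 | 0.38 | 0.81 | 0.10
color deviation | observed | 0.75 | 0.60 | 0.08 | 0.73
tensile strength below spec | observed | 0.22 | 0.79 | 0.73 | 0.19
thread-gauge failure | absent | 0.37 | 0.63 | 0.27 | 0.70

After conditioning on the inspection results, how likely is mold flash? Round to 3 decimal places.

Multiply each prior by the joint likelihood of the inspection result pattern (using 1 − P(present | H) for each absent inspection result):
  program parameter change: 0.34 × 0.77 × 0.75 × 0.22 × (1 − 0.37) = 0.027214
  mold flash: 0.42 × 0.38 × 0.60 × 0.79 × (1 − 0.63) = 0.027991
  temperature drift: 0.12 × 0.81 × 0.08 × 0.73 × (1 − 0.27) = 0.0041438
  calibration drift: 0.12 × 0.10 × 0.73 × 0.19 × (1 − 0.70) = 0.00049932
The unnormalized weights sum to 0.059848.
P(mold flash | evidence) = 0.027991 / 0.059848 ≈ 0.468.

0.468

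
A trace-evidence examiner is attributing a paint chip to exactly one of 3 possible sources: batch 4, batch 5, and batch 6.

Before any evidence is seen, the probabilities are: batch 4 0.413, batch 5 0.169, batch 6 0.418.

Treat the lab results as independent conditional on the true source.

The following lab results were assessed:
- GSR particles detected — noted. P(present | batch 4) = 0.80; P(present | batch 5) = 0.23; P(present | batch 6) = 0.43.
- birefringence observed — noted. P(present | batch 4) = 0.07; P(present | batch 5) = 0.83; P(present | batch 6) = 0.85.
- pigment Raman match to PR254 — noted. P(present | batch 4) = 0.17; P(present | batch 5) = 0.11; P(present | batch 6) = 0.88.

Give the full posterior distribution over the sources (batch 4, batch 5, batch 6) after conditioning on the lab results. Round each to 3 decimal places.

0.028, 0.025, 0.947

Multiply each prior by the joint likelihood of the lab result pattern:
  batch 4: 0.413 × 0.80 × 0.07 × 0.17 = 0.0039318
  batch 5: 0.169 × 0.23 × 0.83 × 0.11 = 0.0035488
  batch 6: 0.418 × 0.43 × 0.85 × 0.88 = 0.13445
The unnormalized weights sum to 0.14193.
P(batch 4 | evidence) = 0.0039318 / 0.14193 ≈ 0.028
P(batch 5 | evidence) = 0.0035488 / 0.14193 ≈ 0.025
P(batch 6 | evidence) = 0.13445 / 0.14193 ≈ 0.947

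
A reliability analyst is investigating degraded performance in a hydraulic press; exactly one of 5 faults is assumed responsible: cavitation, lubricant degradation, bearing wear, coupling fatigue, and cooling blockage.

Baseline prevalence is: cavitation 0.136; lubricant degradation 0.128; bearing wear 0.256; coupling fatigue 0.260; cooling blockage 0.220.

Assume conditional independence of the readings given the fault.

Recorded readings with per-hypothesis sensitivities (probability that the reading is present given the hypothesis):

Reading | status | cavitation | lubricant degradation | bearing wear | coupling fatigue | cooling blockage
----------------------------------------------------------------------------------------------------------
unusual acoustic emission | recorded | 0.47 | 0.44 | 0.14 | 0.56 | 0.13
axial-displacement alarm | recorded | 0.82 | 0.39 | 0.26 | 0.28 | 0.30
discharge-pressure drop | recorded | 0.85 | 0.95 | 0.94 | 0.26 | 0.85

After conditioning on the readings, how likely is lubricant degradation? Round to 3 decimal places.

0.227

By Bayes' rule with conditional independence, the unnormalized weight for each hypothesis is prior × ∏ likelihoods:
  cavitation: 0.136 × 0.47 × 0.82 × 0.85 = 0.044552
  lubricant degradation: 0.128 × 0.44 × 0.39 × 0.95 = 0.020867
  bearing wear: 0.256 × 0.14 × 0.26 × 0.94 = 0.0087593
  coupling fatigue: 0.260 × 0.56 × 0.28 × 0.26 = 0.0106
  cooling blockage: 0.220 × 0.13 × 0.30 × 0.85 = 0.007293
Marginal likelihood of the evidence = 0.092071.
P(lubricant degradation | evidence) = 0.020867 / 0.092071 ≈ 0.227.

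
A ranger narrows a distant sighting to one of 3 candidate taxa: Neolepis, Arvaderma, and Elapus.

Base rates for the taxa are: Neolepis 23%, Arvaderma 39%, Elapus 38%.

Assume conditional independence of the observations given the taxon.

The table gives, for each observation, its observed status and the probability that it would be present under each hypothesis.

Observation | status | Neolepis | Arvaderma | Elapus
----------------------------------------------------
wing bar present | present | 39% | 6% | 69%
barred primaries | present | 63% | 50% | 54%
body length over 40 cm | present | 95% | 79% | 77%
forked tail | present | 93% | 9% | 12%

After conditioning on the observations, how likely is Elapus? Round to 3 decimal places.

0.205

By Bayes' rule with conditional independence, the unnormalized weight for each hypothesis is prior × ∏ likelihoods:
  Neolepis: 0.23 × 0.39 × 0.63 × 0.95 × 0.93 = 0.049927
  Arvaderma: 0.39 × 0.06 × 0.50 × 0.79 × 0.09 = 0.00083187
  Elapus: 0.38 × 0.69 × 0.54 × 0.77 × 0.12 = 0.013083
Normalizing constant Z = 0.049927 + 0.00083187 + 0.013083 = 0.063842.
P(Elapus | evidence) = 0.013083 / 0.063842 ≈ 0.205.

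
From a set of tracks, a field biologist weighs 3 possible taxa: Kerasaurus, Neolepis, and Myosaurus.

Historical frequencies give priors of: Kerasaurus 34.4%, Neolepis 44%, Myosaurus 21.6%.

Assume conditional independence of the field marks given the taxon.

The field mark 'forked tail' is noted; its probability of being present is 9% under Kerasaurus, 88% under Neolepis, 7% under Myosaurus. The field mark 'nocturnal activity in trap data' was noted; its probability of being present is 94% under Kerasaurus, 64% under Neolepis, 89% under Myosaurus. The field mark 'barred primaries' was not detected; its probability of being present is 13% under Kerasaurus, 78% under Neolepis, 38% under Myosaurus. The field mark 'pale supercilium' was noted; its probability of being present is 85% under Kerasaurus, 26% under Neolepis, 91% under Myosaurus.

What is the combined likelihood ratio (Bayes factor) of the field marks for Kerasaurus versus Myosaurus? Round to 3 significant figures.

1.78

The Bayes factor is the ratio of the joint likelihoods of the field mark pattern under the two hypotheses (using 1 − P(present | H) for each absent field mark).
  Kerasaurus: 0.09 × 0.94 × (1 − 0.13) × 0.85 = 0.062562
  Myosaurus: 0.07 × 0.89 × (1 − 0.38) × 0.91 = 0.03515
Bayes factor = 0.062562 / 0.03515 ≈ 1.78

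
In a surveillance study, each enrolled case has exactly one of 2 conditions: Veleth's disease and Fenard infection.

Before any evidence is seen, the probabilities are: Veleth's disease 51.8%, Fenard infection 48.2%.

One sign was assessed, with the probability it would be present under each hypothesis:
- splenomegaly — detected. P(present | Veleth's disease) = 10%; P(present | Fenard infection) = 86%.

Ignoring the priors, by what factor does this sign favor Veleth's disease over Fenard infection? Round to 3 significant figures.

The Bayes factor is the ratio of the two likelihoods.
  Veleth's disease: 0.1
  Fenard infection: 0.86
Bayes factor = 0.1 / 0.86 ≈ 0.116

0.116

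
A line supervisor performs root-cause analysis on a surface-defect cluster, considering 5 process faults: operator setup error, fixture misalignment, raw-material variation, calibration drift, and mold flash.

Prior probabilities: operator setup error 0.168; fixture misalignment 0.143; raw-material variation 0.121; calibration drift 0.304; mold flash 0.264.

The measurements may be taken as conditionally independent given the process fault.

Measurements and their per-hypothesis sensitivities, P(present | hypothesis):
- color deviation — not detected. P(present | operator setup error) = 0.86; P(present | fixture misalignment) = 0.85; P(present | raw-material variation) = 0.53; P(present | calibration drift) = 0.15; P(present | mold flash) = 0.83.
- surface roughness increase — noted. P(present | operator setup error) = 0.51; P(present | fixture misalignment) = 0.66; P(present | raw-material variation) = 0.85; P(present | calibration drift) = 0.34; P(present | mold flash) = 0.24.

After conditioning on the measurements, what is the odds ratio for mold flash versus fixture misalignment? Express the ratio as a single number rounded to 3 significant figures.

0.761

Posterior odds equal prior odds times the likelihood ratio; only the two competing hypotheses matter (using 1 − P(present | H) for each absent measurement).
  mold flash: 0.264 × (1 − 0.83) × 0.24 = 0.010771
  fixture misalignment: 0.143 × (1 − 0.85) × 0.66 = 0.014157
Odds(mold flash : fixture misalignment) = 0.010771 / 0.014157 ≈ 0.761.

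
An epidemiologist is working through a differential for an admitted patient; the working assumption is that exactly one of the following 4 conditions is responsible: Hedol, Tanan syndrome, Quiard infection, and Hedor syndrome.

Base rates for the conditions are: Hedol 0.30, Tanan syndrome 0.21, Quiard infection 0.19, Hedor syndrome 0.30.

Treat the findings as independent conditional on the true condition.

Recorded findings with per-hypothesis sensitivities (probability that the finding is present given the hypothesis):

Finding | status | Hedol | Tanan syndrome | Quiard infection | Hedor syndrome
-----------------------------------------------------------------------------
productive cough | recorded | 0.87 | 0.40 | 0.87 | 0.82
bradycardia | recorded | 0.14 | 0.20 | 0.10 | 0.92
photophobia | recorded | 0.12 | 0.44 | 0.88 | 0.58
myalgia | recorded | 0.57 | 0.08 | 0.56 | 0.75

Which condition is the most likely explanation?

By Bayes' rule with conditional independence, the unnormalized weight for each hypothesis is prior × ∏ likelihoods:
  Hedol: 0.30 × 0.87 × 0.14 × 0.12 × 0.57 = 0.0024993
  Tanan syndrome: 0.21 × 0.40 × 0.20 × 0.44 × 0.08 = 0.00059136
  Quiard infection: 0.19 × 0.87 × 0.10 × 0.88 × 0.56 = 0.008146
  Hedor syndrome: 0.30 × 0.82 × 0.92 × 0.58 × 0.75 = 0.098449
The unnormalized weights sum to 0.10969.
P(Hedol | evidence) ≈ 0.0024993 / 0.10969 ≈ 0.023
P(Tanan syndrome | evidence) ≈ 0.00059136 / 0.10969 ≈ 0.005
P(Quiard infection | evidence) ≈ 0.008146 / 0.10969 ≈ 0.074
P(Hedor syndrome | evidence) ≈ 0.098449 / 0.10969 ≈ 0.898
The largest is 0.898, so Hedor syndrome is most probable.

Hedor syndrome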